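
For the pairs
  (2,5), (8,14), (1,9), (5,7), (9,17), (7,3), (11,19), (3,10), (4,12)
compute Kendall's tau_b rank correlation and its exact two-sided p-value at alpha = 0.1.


Step 1: Enumerate the 36 unordered pairs (i,j) with i<j and classify each by sign(x_j-x_i) * sign(y_j-y_i).
  (1,2):dx=+6,dy=+9->C; (1,3):dx=-1,dy=+4->D; (1,4):dx=+3,dy=+2->C; (1,5):dx=+7,dy=+12->C
  (1,6):dx=+5,dy=-2->D; (1,7):dx=+9,dy=+14->C; (1,8):dx=+1,dy=+5->C; (1,9):dx=+2,dy=+7->C
  (2,3):dx=-7,dy=-5->C; (2,4):dx=-3,dy=-7->C; (2,5):dx=+1,dy=+3->C; (2,6):dx=-1,dy=-11->C
  (2,7):dx=+3,dy=+5->C; (2,8):dx=-5,dy=-4->C; (2,9):dx=-4,dy=-2->C; (3,4):dx=+4,dy=-2->D
  (3,5):dx=+8,dy=+8->C; (3,6):dx=+6,dy=-6->D; (3,7):dx=+10,dy=+10->C; (3,8):dx=+2,dy=+1->C
  (3,9):dx=+3,dy=+3->C; (4,5):dx=+4,dy=+10->C; (4,6):dx=+2,dy=-4->D; (4,7):dx=+6,dy=+12->C
  (4,8):dx=-2,dy=+3->D; (4,9):dx=-1,dy=+5->D; (5,6):dx=-2,dy=-14->C; (5,7):dx=+2,dy=+2->C
  (5,8):dx=-6,dy=-7->C; (5,9):dx=-5,dy=-5->C; (6,7):dx=+4,dy=+16->C; (6,8):dx=-4,dy=+7->D
  (6,9):dx=-3,dy=+9->D; (7,8):dx=-8,dy=-9->C; (7,9):dx=-7,dy=-7->C; (8,9):dx=+1,dy=+2->C
Step 2: C = 27, D = 9, total pairs = 36.
Step 3: tau = (C - D)/(n(n-1)/2) = (27 - 9)/36 = 0.500000.
Step 4: Exact two-sided p-value (enumerate n! = 362880 permutations of y under H0): p = 0.075176.
Step 5: alpha = 0.1. reject H0.

tau_b = 0.5000 (C=27, D=9), p = 0.075176, reject H0.


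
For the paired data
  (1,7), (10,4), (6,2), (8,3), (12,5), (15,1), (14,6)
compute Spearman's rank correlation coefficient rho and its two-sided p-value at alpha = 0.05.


Step 1: Rank x and y separately (midranks; no ties here).
rank(x): 1->1, 10->4, 6->2, 8->3, 12->5, 15->7, 14->6
rank(y): 7->7, 4->4, 2->2, 3->3, 5->5, 1->1, 6->6
Step 2: d_i = R_x(i) - R_y(i); compute d_i^2.
  (1-7)^2=36, (4-4)^2=0, (2-2)^2=0, (3-3)^2=0, (5-5)^2=0, (7-1)^2=36, (6-6)^2=0
sum(d^2) = 72.
Step 3: rho = 1 - 6*72 / (7*(7^2 - 1)) = 1 - 432/336 = -0.285714.
Step 4: Under H0, t = rho * sqrt((n-2)/(1-rho^2)) = -0.6667 ~ t(5).
Step 5: Two-sided p-value from the t-distribution with 5 df = 0.534509.
Step 6: alpha = 0.05. fail to reject H0.

rho = -0.2857, p = 0.534509, fail to reject H0 at alpha = 0.05.


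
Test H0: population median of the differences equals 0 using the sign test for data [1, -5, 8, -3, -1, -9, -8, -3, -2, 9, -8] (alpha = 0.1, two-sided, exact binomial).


Step 1: Discard zero differences. Original n = 11; n_eff = number of nonzero differences = 11.
Nonzero differences (with sign): +1, -5, +8, -3, -1, -9, -8, -3, -2, +9, -8
Step 2: Count signs: positive = 3, negative = 8.
Step 3: Under H0: P(positive) = 0.5, so the number of positives S ~ Bin(11, 0.5).
Step 4: Two-sided exact p-value = sum of Bin(11,0.5) probabilities at or below the observed probability = 0.226562.
Step 5: alpha = 0.1. fail to reject H0.

n_eff = 11, pos = 3, neg = 8, p = 0.226562, fail to reject H0.


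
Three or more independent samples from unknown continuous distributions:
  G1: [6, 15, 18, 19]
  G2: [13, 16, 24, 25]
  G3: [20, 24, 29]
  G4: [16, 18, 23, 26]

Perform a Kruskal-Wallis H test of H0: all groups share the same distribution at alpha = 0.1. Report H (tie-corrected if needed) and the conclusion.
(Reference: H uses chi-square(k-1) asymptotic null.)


Step 1: Combine all N = 15 observations and assign midranks.
sorted (value, group, rank): (6,G1,1), (13,G2,2), (15,G1,3), (16,G2,4.5), (16,G4,4.5), (18,G1,6.5), (18,G4,6.5), (19,G1,8), (20,G3,9), (23,G4,10), (24,G2,11.5), (24,G3,11.5), (25,G2,13), (26,G4,14), (29,G3,15)
Step 2: Sum ranks within each group.
R_1 = 18.5 (n_1 = 4)
R_2 = 31 (n_2 = 4)
R_3 = 35.5 (n_3 = 3)
R_4 = 35 (n_4 = 4)
Step 3: H = 12/(N(N+1)) * sum(R_i^2/n_i) - 3(N+1)
     = 12/(15*16) * (18.5^2/4 + 31^2/4 + 35.5^2/3 + 35^2/4) - 3*16
     = 0.050000 * 1052.15 - 48
     = 4.607292.
Step 4: Ties present; correction factor C = 1 - 18/(15^3 - 15) = 0.994643. Corrected H = 4.607292 / 0.994643 = 4.632107.
Step 5: Under H0, H ~ chi^2(3); p-value = 0.200805.
Step 6: alpha = 0.1. fail to reject H0.

H = 4.6321, df = 3, p = 0.200805, fail to reject H0.


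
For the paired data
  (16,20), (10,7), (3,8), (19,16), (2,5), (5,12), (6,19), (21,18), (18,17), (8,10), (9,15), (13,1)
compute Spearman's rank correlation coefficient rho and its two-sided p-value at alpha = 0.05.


Step 1: Rank x and y separately (midranks; no ties here).
rank(x): 16->9, 10->7, 3->2, 19->11, 2->1, 5->3, 6->4, 21->12, 18->10, 8->5, 9->6, 13->8
rank(y): 20->12, 7->3, 8->4, 16->8, 5->2, 12->6, 19->11, 18->10, 17->9, 10->5, 15->7, 1->1
Step 2: d_i = R_x(i) - R_y(i); compute d_i^2.
  (9-12)^2=9, (7-3)^2=16, (2-4)^2=4, (11-8)^2=9, (1-2)^2=1, (3-6)^2=9, (4-11)^2=49, (12-10)^2=4, (10-9)^2=1, (5-5)^2=0, (6-7)^2=1, (8-1)^2=49
sum(d^2) = 152.
Step 3: rho = 1 - 6*152 / (12*(12^2 - 1)) = 1 - 912/1716 = 0.468531.
Step 4: Under H0, t = rho * sqrt((n-2)/(1-rho^2)) = 1.6771 ~ t(10).
Step 5: Two-sided p-value from the t-distribution with 10 df = 0.124455.
Step 6: alpha = 0.05. fail to reject H0.

rho = 0.4685, p = 0.124455, fail to reject H0 at alpha = 0.05.


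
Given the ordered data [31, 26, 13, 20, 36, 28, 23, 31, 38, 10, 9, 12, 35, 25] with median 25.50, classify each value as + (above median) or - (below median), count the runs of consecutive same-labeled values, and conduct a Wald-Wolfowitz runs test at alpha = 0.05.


Step 1: Compute median = 25.50; label A = above, B = below.
Labels in order: AABBAABAABBBAB  (n_A = 7, n_B = 7)
Step 2: Count runs R = 8.
Step 3: Under H0 (random ordering), E[R] = 2*n_A*n_B/(n_A+n_B) + 1 = 2*7*7/14 + 1 = 8.0000.
        Var[R] = 2*n_A*n_B*(2*n_A*n_B - n_A - n_B) / ((n_A+n_B)^2 * (n_A+n_B-1)) = 8232/2548 = 3.2308.
        SD[R] = 1.7974.
Step 4: R = E[R], so z = 0 with no continuity correction.
Step 5: Two-sided p-value via normal approximation = 2*(1 - Phi(|z|)) = 1.000000.
Step 6: alpha = 0.05. fail to reject H0.

R = 8, z = 0.0000, p = 1.000000, fail to reject H0.


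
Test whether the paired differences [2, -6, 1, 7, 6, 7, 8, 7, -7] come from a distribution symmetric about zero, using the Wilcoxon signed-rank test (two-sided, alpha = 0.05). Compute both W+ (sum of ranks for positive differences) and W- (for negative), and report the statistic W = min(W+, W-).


Step 1: Drop any zero differences (none here) and take |d_i|.
|d| = [2, 6, 1, 7, 6, 7, 8, 7, 7]
Step 2: Midrank |d_i| (ties get averaged ranks).
ranks: |2|->2, |6|->3.5, |1|->1, |7|->6.5, |6|->3.5, |7|->6.5, |8|->9, |7|->6.5, |7|->6.5
Step 3: Attach original signs; sum ranks with positive sign and with negative sign.
W+ = 2 + 1 + 6.5 + 3.5 + 6.5 + 9 + 6.5 = 35
W- = 3.5 + 6.5 = 10
(Check: W+ + W- = 45 should equal n(n+1)/2 = 45.)
Step 4: Test statistic W = min(W+, W-) = 10.
Step 5: Ties in |d|, so use the tie-corrected normal approximation.
        E[W] = n(n+1)/4 = 9*10/4 = 22.5.
        Tie groups: |d|=6 (t=2), |d|=7 (t=4); sum(t^3 - t) = 66.
        Var[W] = n(n+1)(2n+1)/24 - sum(t^3-t)/48 = 1710/24 - 66/48 = 69.875.
        z = (W - E[W]) / sqrt(Var[W]) = (10 - 22.5) / 8.3591 = -1.4954.
        Two-sided p = 2*Phi(z) = 0.134818.
Step 6: alpha = 0.05. fail to reject H0.

W+ = 35, W- = 10, W = min = 10, p = 0.134818, fail to reject H0.


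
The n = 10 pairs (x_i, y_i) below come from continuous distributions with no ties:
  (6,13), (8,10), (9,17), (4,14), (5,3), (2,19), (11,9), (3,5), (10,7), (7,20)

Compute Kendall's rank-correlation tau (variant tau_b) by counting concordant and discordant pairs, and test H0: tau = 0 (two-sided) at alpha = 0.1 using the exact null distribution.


Step 1: Enumerate the 45 unordered pairs (i,j) with i<j and classify each by sign(x_j-x_i) * sign(y_j-y_i).
  (1,2):dx=+2,dy=-3->D; (1,3):dx=+3,dy=+4->C; (1,4):dx=-2,dy=+1->D; (1,5):dx=-1,dy=-10->C
  (1,6):dx=-4,dy=+6->D; (1,7):dx=+5,dy=-4->D; (1,8):dx=-3,dy=-8->C; (1,9):dx=+4,dy=-6->D
  (1,10):dx=+1,dy=+7->C; (2,3):dx=+1,dy=+7->C; (2,4):dx=-4,dy=+4->D; (2,5):dx=-3,dy=-7->C
  (2,6):dx=-6,dy=+9->D; (2,7):dx=+3,dy=-1->D; (2,8):dx=-5,dy=-5->C; (2,9):dx=+2,dy=-3->D
  (2,10):dx=-1,dy=+10->D; (3,4):dx=-5,dy=-3->C; (3,5):dx=-4,dy=-14->C; (3,6):dx=-7,dy=+2->D
  (3,7):dx=+2,dy=-8->D; (3,8):dx=-6,dy=-12->C; (3,9):dx=+1,dy=-10->D; (3,10):dx=-2,dy=+3->D
  (4,5):dx=+1,dy=-11->D; (4,6):dx=-2,dy=+5->D; (4,7):dx=+7,dy=-5->D; (4,8):dx=-1,dy=-9->C
  (4,9):dx=+6,dy=-7->D; (4,10):dx=+3,dy=+6->C; (5,6):dx=-3,dy=+16->D; (5,7):dx=+6,dy=+6->C
  (5,8):dx=-2,dy=+2->D; (5,9):dx=+5,dy=+4->C; (5,10):dx=+2,dy=+17->C; (6,7):dx=+9,dy=-10->D
  (6,8):dx=+1,dy=-14->D; (6,9):dx=+8,dy=-12->D; (6,10):dx=+5,dy=+1->C; (7,8):dx=-8,dy=-4->C
  (7,9):dx=-1,dy=-2->C; (7,10):dx=-4,dy=+11->D; (8,9):dx=+7,dy=+2->C; (8,10):dx=+4,dy=+15->C
  (9,10):dx=-3,dy=+13->D
Step 2: C = 20, D = 25, total pairs = 45.
Step 3: tau = (C - D)/(n(n-1)/2) = (20 - 25)/45 = -0.111111.
Step 4: Exact two-sided p-value (enumerate n! = 3628800 permutations of y under H0): p = 0.727490.
Step 5: alpha = 0.1. fail to reject H0.

tau_b = -0.1111 (C=20, D=25), p = 0.727490, fail to reject H0.


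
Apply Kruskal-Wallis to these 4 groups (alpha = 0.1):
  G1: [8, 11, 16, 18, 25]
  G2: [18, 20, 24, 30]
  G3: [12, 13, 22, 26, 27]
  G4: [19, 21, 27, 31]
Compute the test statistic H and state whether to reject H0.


Step 1: Combine all N = 18 observations and assign midranks.
sorted (value, group, rank): (8,G1,1), (11,G1,2), (12,G3,3), (13,G3,4), (16,G1,5), (18,G1,6.5), (18,G2,6.5), (19,G4,8), (20,G2,9), (21,G4,10), (22,G3,11), (24,G2,12), (25,G1,13), (26,G3,14), (27,G3,15.5), (27,G4,15.5), (30,G2,17), (31,G4,18)
Step 2: Sum ranks within each group.
R_1 = 27.5 (n_1 = 5)
R_2 = 44.5 (n_2 = 4)
R_3 = 47.5 (n_3 = 5)
R_4 = 51.5 (n_4 = 4)
Step 3: H = 12/(N(N+1)) * sum(R_i^2/n_i) - 3(N+1)
     = 12/(18*19) * (27.5^2/5 + 44.5^2/4 + 47.5^2/5 + 51.5^2/4) - 3*19
     = 0.035088 * 1760.62 - 57
     = 4.776316.
Step 4: Ties present; correction factor C = 1 - 12/(18^3 - 18) = 0.997936. Corrected H = 4.776316 / 0.997936 = 4.786194.
Step 5: Under H0, H ~ chi^2(3); p-value = 0.188139.
Step 6: alpha = 0.1. fail to reject H0.

H = 4.7862, df = 3, p = 0.188139, fail to reject H0.


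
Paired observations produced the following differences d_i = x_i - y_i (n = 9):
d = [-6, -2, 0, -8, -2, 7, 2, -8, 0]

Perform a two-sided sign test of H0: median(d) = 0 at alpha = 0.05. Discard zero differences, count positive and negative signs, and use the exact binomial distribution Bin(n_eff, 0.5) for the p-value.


Step 1: Discard zero differences. Original n = 9; n_eff = number of nonzero differences = 7.
Nonzero differences (with sign): -6, -2, -8, -2, +7, +2, -8
Step 2: Count signs: positive = 2, negative = 5.
Step 3: Under H0: P(positive) = 0.5, so the number of positives S ~ Bin(7, 0.5).
Step 4: Two-sided exact p-value = sum of Bin(7,0.5) probabilities at or below the observed probability = 0.453125.
Step 5: alpha = 0.05. fail to reject H0.

n_eff = 7, pos = 2, neg = 5, p = 0.453125, fail to reject H0.


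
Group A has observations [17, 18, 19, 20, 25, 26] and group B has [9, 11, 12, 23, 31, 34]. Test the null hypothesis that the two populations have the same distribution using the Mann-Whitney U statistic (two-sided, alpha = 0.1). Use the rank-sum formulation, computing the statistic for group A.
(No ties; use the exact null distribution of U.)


Step 1: Combine and sort all 12 observations; assign midranks.
sorted (value, group): (9,Y), (11,Y), (12,Y), (17,X), (18,X), (19,X), (20,X), (23,Y), (25,X), (26,X), (31,Y), (34,Y)
ranks: 9->1, 11->2, 12->3, 17->4, 18->5, 19->6, 20->7, 23->8, 25->9, 26->10, 31->11, 34->12
Step 2: Rank sum for X: R1 = 4 + 5 + 6 + 7 + 9 + 10 = 41.
Step 3: U_X = R1 - n1(n1+1)/2 = 41 - 6*7/2 = 41 - 21 = 20.
       U_Y = n1*n2 - U_X = 36 - 20 = 16.
Step 4: No ties, so the exact null distribution of U (based on enumerating the C(12,6) = 924 equally likely rank assignments) gives the two-sided p-value.
Step 5: p-value = 0.818182; compare to alpha = 0.1. fail to reject H0.

U_X = 20, p = 0.818182, fail to reject H0 at alpha = 0.1.


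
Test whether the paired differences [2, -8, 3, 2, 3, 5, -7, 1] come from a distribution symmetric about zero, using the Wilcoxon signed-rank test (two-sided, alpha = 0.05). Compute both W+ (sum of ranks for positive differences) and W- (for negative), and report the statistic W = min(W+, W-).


Step 1: Drop any zero differences (none here) and take |d_i|.
|d| = [2, 8, 3, 2, 3, 5, 7, 1]
Step 2: Midrank |d_i| (ties get averaged ranks).
ranks: |2|->2.5, |8|->8, |3|->4.5, |2|->2.5, |3|->4.5, |5|->6, |7|->7, |1|->1
Step 3: Attach original signs; sum ranks with positive sign and with negative sign.
W+ = 2.5 + 4.5 + 2.5 + 4.5 + 6 + 1 = 21
W- = 8 + 7 = 15
(Check: W+ + W- = 36 should equal n(n+1)/2 = 36.)
Step 4: Test statistic W = min(W+, W-) = 15.
Step 5: Ties in |d|, so use the tie-corrected normal approximation.
        E[W] = n(n+1)/4 = 8*9/4 = 18.
        Tie groups: |d|=2 (t=2), |d|=3 (t=2); sum(t^3 - t) = 12.
        Var[W] = n(n+1)(2n+1)/24 - sum(t^3-t)/48 = 1224/24 - 12/48 = 50.75.
        z = (W - E[W]) / sqrt(Var[W]) = (15 - 18) / 7.1239 = -0.4211.
        Two-sided p = 2*Phi(z) = 0.673669.
Step 6: alpha = 0.05. fail to reject H0.

W+ = 21, W- = 15, W = min = 15, p = 0.673669, fail to reject H0.


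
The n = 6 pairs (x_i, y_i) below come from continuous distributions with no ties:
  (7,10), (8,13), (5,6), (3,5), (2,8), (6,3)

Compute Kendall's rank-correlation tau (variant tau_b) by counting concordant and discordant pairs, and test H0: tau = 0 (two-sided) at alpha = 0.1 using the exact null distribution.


Step 1: Enumerate the 15 unordered pairs (i,j) with i<j and classify each by sign(x_j-x_i) * sign(y_j-y_i).
  (1,2):dx=+1,dy=+3->C; (1,3):dx=-2,dy=-4->C; (1,4):dx=-4,dy=-5->C; (1,5):dx=-5,dy=-2->C
  (1,6):dx=-1,dy=-7->C; (2,3):dx=-3,dy=-7->C; (2,4):dx=-5,dy=-8->C; (2,5):dx=-6,dy=-5->C
  (2,6):dx=-2,dy=-10->C; (3,4):dx=-2,dy=-1->C; (3,5):dx=-3,dy=+2->D; (3,6):dx=+1,dy=-3->D
  (4,5):dx=-1,dy=+3->D; (4,6):dx=+3,dy=-2->D; (5,6):dx=+4,dy=-5->D
Step 2: C = 10, D = 5, total pairs = 15.
Step 3: tau = (C - D)/(n(n-1)/2) = (10 - 5)/15 = 0.333333.
Step 4: Exact two-sided p-value (enumerate n! = 720 permutations of y under H0): p = 0.469444.
Step 5: alpha = 0.1. fail to reject H0.

tau_b = 0.3333 (C=10, D=5), p = 0.469444, fail to reject H0.


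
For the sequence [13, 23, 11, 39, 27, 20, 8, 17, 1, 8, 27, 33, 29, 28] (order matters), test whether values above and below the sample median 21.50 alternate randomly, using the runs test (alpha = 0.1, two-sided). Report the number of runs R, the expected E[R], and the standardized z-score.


Step 1: Compute median = 21.50; label A = above, B = below.
Labels in order: BABAABBBBBAAAA  (n_A = 7, n_B = 7)
Step 2: Count runs R = 6.
Step 3: Under H0 (random ordering), E[R] = 2*n_A*n_B/(n_A+n_B) + 1 = 2*7*7/14 + 1 = 8.0000.
        Var[R] = 2*n_A*n_B*(2*n_A*n_B - n_A - n_B) / ((n_A+n_B)^2 * (n_A+n_B-1)) = 8232/2548 = 3.2308.
        SD[R] = 1.7974.
Step 4: Continuity-corrected z = (R + 0.5 - E[R]) / SD[R] = (6 + 0.5 - 8.0000) / 1.7974 = -0.8345.
Step 5: Two-sided p-value via normal approximation = 2*(1 - Phi(|z|)) = 0.403986.
Step 6: alpha = 0.1. fail to reject H0.

R = 6, z = -0.8345, p = 0.403986, fail to reject H0.


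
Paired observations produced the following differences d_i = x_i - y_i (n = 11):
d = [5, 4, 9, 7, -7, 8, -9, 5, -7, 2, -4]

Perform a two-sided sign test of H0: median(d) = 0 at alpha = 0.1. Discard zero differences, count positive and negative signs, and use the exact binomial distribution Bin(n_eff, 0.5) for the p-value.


Step 1: Discard zero differences. Original n = 11; n_eff = number of nonzero differences = 11.
Nonzero differences (with sign): +5, +4, +9, +7, -7, +8, -9, +5, -7, +2, -4
Step 2: Count signs: positive = 7, negative = 4.
Step 3: Under H0: P(positive) = 0.5, so the number of positives S ~ Bin(11, 0.5).
Step 4: Two-sided exact p-value = sum of Bin(11,0.5) probabilities at or below the observed probability = 0.548828.
Step 5: alpha = 0.1. fail to reject H0.

n_eff = 11, pos = 7, neg = 4, p = 0.548828, fail to reject H0.


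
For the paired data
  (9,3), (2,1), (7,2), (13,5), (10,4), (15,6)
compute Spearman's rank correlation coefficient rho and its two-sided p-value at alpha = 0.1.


Step 1: Rank x and y separately (midranks; no ties here).
rank(x): 9->3, 2->1, 7->2, 13->5, 10->4, 15->6
rank(y): 3->3, 1->1, 2->2, 5->5, 4->4, 6->6
Step 2: d_i = R_x(i) - R_y(i); compute d_i^2.
  (3-3)^2=0, (1-1)^2=0, (2-2)^2=0, (5-5)^2=0, (4-4)^2=0, (6-6)^2=0
sum(d^2) = 0.
Step 3: rho = 1 - 6*0 / (6*(6^2 - 1)) = 1 - 0/210 = 1.000000.
Step 5: Two-sided p-value from the t-distribution with 4 df = 0.000000.
Step 6: alpha = 0.1. reject H0.

rho = 1.0000, p = 0.000000, reject H0 at alpha = 0.1.


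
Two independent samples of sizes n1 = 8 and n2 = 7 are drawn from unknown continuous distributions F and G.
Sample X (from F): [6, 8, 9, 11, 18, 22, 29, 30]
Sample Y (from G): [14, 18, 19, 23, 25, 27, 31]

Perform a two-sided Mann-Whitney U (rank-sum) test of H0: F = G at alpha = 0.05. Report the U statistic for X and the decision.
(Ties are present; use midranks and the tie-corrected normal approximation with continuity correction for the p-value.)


Step 1: Combine and sort all 15 observations; assign midranks.
sorted (value, group): (6,X), (8,X), (9,X), (11,X), (14,Y), (18,X), (18,Y), (19,Y), (22,X), (23,Y), (25,Y), (27,Y), (29,X), (30,X), (31,Y)
ranks: 6->1, 8->2, 9->3, 11->4, 14->5, 18->6.5, 18->6.5, 19->8, 22->9, 23->10, 25->11, 27->12, 29->13, 30->14, 31->15
Step 2: Rank sum for X: R1 = 1 + 2 + 3 + 4 + 6.5 + 9 + 13 + 14 = 52.5.
Step 3: U_X = R1 - n1(n1+1)/2 = 52.5 - 8*9/2 = 52.5 - 36 = 16.5.
       U_Y = n1*n2 - U_X = 56 - 16.5 = 39.5.
Step 4: Ties are present, so use the tie-corrected normal approximation (with continuity correction) for the p-value.
Step 5: p-value = 0.202614; compare to alpha = 0.05. fail to reject H0.

U_X = 16.5, p = 0.202614, fail to reject H0 at alpha = 0.05.


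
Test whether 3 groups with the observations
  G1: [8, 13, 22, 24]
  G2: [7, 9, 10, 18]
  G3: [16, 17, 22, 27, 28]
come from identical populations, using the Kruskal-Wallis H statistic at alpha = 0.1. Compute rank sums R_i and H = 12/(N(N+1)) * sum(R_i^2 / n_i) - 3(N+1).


Step 1: Combine all N = 13 observations and assign midranks.
sorted (value, group, rank): (7,G2,1), (8,G1,2), (9,G2,3), (10,G2,4), (13,G1,5), (16,G3,6), (17,G3,7), (18,G2,8), (22,G1,9.5), (22,G3,9.5), (24,G1,11), (27,G3,12), (28,G3,13)
Step 2: Sum ranks within each group.
R_1 = 27.5 (n_1 = 4)
R_2 = 16 (n_2 = 4)
R_3 = 47.5 (n_3 = 5)
Step 3: H = 12/(N(N+1)) * sum(R_i^2/n_i) - 3(N+1)
     = 12/(13*14) * (27.5^2/4 + 16^2/4 + 47.5^2/5) - 3*14
     = 0.065934 * 704.312 - 42
     = 4.438187.
Step 4: Ties present; correction factor C = 1 - 6/(13^3 - 13) = 0.997253. Corrected H = 4.438187 / 0.997253 = 4.450413.
Step 5: Under H0, H ~ chi^2(2); p-value = 0.108045.
Step 6: alpha = 0.1. fail to reject H0.

H = 4.4504, df = 2, p = 0.108045, fail to reject H0.


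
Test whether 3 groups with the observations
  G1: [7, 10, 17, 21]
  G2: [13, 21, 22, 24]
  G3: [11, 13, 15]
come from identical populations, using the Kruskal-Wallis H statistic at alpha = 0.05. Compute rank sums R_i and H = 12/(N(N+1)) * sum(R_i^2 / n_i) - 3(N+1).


Step 1: Combine all N = 11 observations and assign midranks.
sorted (value, group, rank): (7,G1,1), (10,G1,2), (11,G3,3), (13,G2,4.5), (13,G3,4.5), (15,G3,6), (17,G1,7), (21,G1,8.5), (21,G2,8.5), (22,G2,10), (24,G2,11)
Step 2: Sum ranks within each group.
R_1 = 18.5 (n_1 = 4)
R_2 = 34 (n_2 = 4)
R_3 = 13.5 (n_3 = 3)
Step 3: H = 12/(N(N+1)) * sum(R_i^2/n_i) - 3(N+1)
     = 12/(11*12) * (18.5^2/4 + 34^2/4 + 13.5^2/3) - 3*12
     = 0.090909 * 435.312 - 36
     = 3.573864.
Step 4: Ties present; correction factor C = 1 - 12/(11^3 - 11) = 0.990909. Corrected H = 3.573864 / 0.990909 = 3.606651.
Step 5: Under H0, H ~ chi^2(2); p-value = 0.164750.
Step 6: alpha = 0.05. fail to reject H0.

H = 3.6067, df = 2, p = 0.164750, fail to reject H0.


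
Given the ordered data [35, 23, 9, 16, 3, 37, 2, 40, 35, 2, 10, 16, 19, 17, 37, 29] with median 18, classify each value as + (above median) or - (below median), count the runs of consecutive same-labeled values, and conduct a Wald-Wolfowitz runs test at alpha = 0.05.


Step 1: Compute median = 18; label A = above, B = below.
Labels in order: AABBBABAABBBABAA  (n_A = 8, n_B = 8)
Step 2: Count runs R = 9.
Step 3: Under H0 (random ordering), E[R] = 2*n_A*n_B/(n_A+n_B) + 1 = 2*8*8/16 + 1 = 9.0000.
        Var[R] = 2*n_A*n_B*(2*n_A*n_B - n_A - n_B) / ((n_A+n_B)^2 * (n_A+n_B-1)) = 14336/3840 = 3.7333.
        SD[R] = 1.9322.
Step 4: R = E[R], so z = 0 with no continuity correction.
Step 5: Two-sided p-value via normal approximation = 2*(1 - Phi(|z|)) = 1.000000.
Step 6: alpha = 0.05. fail to reject H0.

R = 9, z = 0.0000, p = 1.000000, fail to reject H0.


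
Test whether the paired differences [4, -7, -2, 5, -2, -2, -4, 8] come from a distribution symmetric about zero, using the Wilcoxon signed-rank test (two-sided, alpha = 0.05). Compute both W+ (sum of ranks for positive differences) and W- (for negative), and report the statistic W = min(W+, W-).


Step 1: Drop any zero differences (none here) and take |d_i|.
|d| = [4, 7, 2, 5, 2, 2, 4, 8]
Step 2: Midrank |d_i| (ties get averaged ranks).
ranks: |4|->4.5, |7|->7, |2|->2, |5|->6, |2|->2, |2|->2, |4|->4.5, |8|->8
Step 3: Attach original signs; sum ranks with positive sign and with negative sign.
W+ = 4.5 + 6 + 8 = 18.5
W- = 7 + 2 + 2 + 2 + 4.5 = 17.5
(Check: W+ + W- = 36 should equal n(n+1)/2 = 36.)
Step 4: Test statistic W = min(W+, W-) = 17.5.
Step 5: Ties in |d|, so use the tie-corrected normal approximation.
        E[W] = n(n+1)/4 = 8*9/4 = 18.
        Tie groups: |d|=2 (t=3), |d|=4 (t=2); sum(t^3 - t) = 30.
        Var[W] = n(n+1)(2n+1)/24 - sum(t^3-t)/48 = 1224/24 - 30/48 = 50.375.
        z = (W - E[W]) / sqrt(Var[W]) = (17.5 - 18) / 7.0975 = -0.0704.
        Two-sided p = 2*Phi(z) = 0.943838.
Step 6: alpha = 0.05. fail to reject H0.

W+ = 18.5, W- = 17.5, W = min = 17.5, p = 0.943838, fail to reject H0.


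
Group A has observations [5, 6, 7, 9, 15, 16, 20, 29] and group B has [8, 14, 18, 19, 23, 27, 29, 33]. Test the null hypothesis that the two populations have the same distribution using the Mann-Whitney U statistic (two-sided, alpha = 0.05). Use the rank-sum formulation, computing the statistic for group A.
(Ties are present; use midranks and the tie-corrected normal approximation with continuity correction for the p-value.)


Step 1: Combine and sort all 16 observations; assign midranks.
sorted (value, group): (5,X), (6,X), (7,X), (8,Y), (9,X), (14,Y), (15,X), (16,X), (18,Y), (19,Y), (20,X), (23,Y), (27,Y), (29,X), (29,Y), (33,Y)
ranks: 5->1, 6->2, 7->3, 8->4, 9->5, 14->6, 15->7, 16->8, 18->9, 19->10, 20->11, 23->12, 27->13, 29->14.5, 29->14.5, 33->16
Step 2: Rank sum for X: R1 = 1 + 2 + 3 + 5 + 7 + 8 + 11 + 14.5 = 51.5.
Step 3: U_X = R1 - n1(n1+1)/2 = 51.5 - 8*9/2 = 51.5 - 36 = 15.5.
       U_Y = n1*n2 - U_X = 64 - 15.5 = 48.5.
Step 4: Ties are present, so use the tie-corrected normal approximation (with continuity correction) for the p-value.
Step 5: p-value = 0.092652; compare to alpha = 0.05. fail to reject H0.

U_X = 15.5, p = 0.092652, fail to reject H0 at alpha = 0.05.


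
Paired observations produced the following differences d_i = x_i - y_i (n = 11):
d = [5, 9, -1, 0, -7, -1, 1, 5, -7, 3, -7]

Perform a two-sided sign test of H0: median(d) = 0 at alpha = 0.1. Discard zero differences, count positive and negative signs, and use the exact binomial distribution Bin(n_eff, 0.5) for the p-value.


Step 1: Discard zero differences. Original n = 11; n_eff = number of nonzero differences = 10.
Nonzero differences (with sign): +5, +9, -1, -7, -1, +1, +5, -7, +3, -7
Step 2: Count signs: positive = 5, negative = 5.
Step 3: Under H0: P(positive) = 0.5, so the number of positives S ~ Bin(10, 0.5).
Step 4: Two-sided exact p-value = sum of Bin(10,0.5) probabilities at or below the observed probability = 1.000000.
Step 5: alpha = 0.1. fail to reject H0.

n_eff = 10, pos = 5, neg = 5, p = 1.000000, fail to reject H0.


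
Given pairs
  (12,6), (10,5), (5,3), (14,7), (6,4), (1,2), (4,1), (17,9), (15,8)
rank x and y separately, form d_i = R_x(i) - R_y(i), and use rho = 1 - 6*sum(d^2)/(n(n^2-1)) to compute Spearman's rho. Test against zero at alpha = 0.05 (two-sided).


Step 1: Rank x and y separately (midranks; no ties here).
rank(x): 12->6, 10->5, 5->3, 14->7, 6->4, 1->1, 4->2, 17->9, 15->8
rank(y): 6->6, 5->5, 3->3, 7->7, 4->4, 2->2, 1->1, 9->9, 8->8
Step 2: d_i = R_x(i) - R_y(i); compute d_i^2.
  (6-6)^2=0, (5-5)^2=0, (3-3)^2=0, (7-7)^2=0, (4-4)^2=0, (1-2)^2=1, (2-1)^2=1, (9-9)^2=0, (8-8)^2=0
sum(d^2) = 2.
Step 3: rho = 1 - 6*2 / (9*(9^2 - 1)) = 1 - 12/720 = 0.983333.
Step 4: Under H0, t = rho * sqrt((n-2)/(1-rho^2)) = 14.3096 ~ t(7).
Step 5: Two-sided p-value from the t-distribution with 7 df = 0.000002.
Step 6: alpha = 0.05. reject H0.

rho = 0.9833, p = 0.000002, reject H0 at alpha = 0.05.


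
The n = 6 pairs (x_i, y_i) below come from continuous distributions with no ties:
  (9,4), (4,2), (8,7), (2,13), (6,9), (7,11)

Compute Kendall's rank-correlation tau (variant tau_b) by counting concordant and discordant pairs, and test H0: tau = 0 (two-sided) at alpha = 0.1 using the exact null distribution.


Step 1: Enumerate the 15 unordered pairs (i,j) with i<j and classify each by sign(x_j-x_i) * sign(y_j-y_i).
  (1,2):dx=-5,dy=-2->C; (1,3):dx=-1,dy=+3->D; (1,4):dx=-7,dy=+9->D; (1,5):dx=-3,dy=+5->D
  (1,6):dx=-2,dy=+7->D; (2,3):dx=+4,dy=+5->C; (2,4):dx=-2,dy=+11->D; (2,5):dx=+2,dy=+7->C
  (2,6):dx=+3,dy=+9->C; (3,4):dx=-6,dy=+6->D; (3,5):dx=-2,dy=+2->D; (3,6):dx=-1,dy=+4->D
  (4,5):dx=+4,dy=-4->D; (4,6):dx=+5,dy=-2->D; (5,6):dx=+1,dy=+2->C
Step 2: C = 5, D = 10, total pairs = 15.
Step 3: tau = (C - D)/(n(n-1)/2) = (5 - 10)/15 = -0.333333.
Step 4: Exact two-sided p-value (enumerate n! = 720 permutations of y under H0): p = 0.469444.
Step 5: alpha = 0.1. fail to reject H0.

tau_b = -0.3333 (C=5, D=10), p = 0.469444, fail to reject H0.


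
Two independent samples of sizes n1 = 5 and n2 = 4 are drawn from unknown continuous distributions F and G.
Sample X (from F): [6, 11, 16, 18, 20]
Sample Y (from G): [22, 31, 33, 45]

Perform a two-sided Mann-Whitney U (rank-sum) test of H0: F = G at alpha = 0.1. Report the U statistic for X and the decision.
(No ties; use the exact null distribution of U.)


Step 1: Combine and sort all 9 observations; assign midranks.
sorted (value, group): (6,X), (11,X), (16,X), (18,X), (20,X), (22,Y), (31,Y), (33,Y), (45,Y)
ranks: 6->1, 11->2, 16->3, 18->4, 20->5, 22->6, 31->7, 33->8, 45->9
Step 2: Rank sum for X: R1 = 1 + 2 + 3 + 4 + 5 = 15.
Step 3: U_X = R1 - n1(n1+1)/2 = 15 - 5*6/2 = 15 - 15 = 0.
       U_Y = n1*n2 - U_X = 20 - 0 = 20.
Step 4: No ties, so the exact null distribution of U (based on enumerating the C(9,5) = 126 equally likely rank assignments) gives the two-sided p-value.
Step 5: p-value = 0.015873; compare to alpha = 0.1. reject H0.

U_X = 0, p = 0.015873, reject H0 at alpha = 0.1.


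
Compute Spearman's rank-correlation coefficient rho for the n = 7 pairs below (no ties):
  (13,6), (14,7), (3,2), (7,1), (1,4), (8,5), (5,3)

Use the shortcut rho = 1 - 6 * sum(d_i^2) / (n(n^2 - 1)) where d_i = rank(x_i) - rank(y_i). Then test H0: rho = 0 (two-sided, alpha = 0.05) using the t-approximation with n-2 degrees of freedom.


Step 1: Rank x and y separately (midranks; no ties here).
rank(x): 13->6, 14->7, 3->2, 7->4, 1->1, 8->5, 5->3
rank(y): 6->6, 7->7, 2->2, 1->1, 4->4, 5->5, 3->3
Step 2: d_i = R_x(i) - R_y(i); compute d_i^2.
  (6-6)^2=0, (7-7)^2=0, (2-2)^2=0, (4-1)^2=9, (1-4)^2=9, (5-5)^2=0, (3-3)^2=0
sum(d^2) = 18.
Step 3: rho = 1 - 6*18 / (7*(7^2 - 1)) = 1 - 108/336 = 0.678571.
Step 4: Under H0, t = rho * sqrt((n-2)/(1-rho^2)) = 2.0657 ~ t(5).
Step 5: Two-sided p-value from the t-distribution with 5 df = 0.093750.
Step 6: alpha = 0.05. fail to reject H0.

rho = 0.6786, p = 0.093750, fail to reject H0 at alpha = 0.05.


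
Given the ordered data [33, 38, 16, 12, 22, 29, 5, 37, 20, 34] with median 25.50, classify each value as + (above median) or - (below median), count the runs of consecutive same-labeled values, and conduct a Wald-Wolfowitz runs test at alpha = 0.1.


Step 1: Compute median = 25.50; label A = above, B = below.
Labels in order: AABBBABABA  (n_A = 5, n_B = 5)
Step 2: Count runs R = 7.
Step 3: Under H0 (random ordering), E[R] = 2*n_A*n_B/(n_A+n_B) + 1 = 2*5*5/10 + 1 = 6.0000.
        Var[R] = 2*n_A*n_B*(2*n_A*n_B - n_A - n_B) / ((n_A+n_B)^2 * (n_A+n_B-1)) = 2000/900 = 2.2222.
        SD[R] = 1.4907.
Step 4: Continuity-corrected z = (R - 0.5 - E[R]) / SD[R] = (7 - 0.5 - 6.0000) / 1.4907 = 0.3354.
Step 5: Two-sided p-value via normal approximation = 2*(1 - Phi(|z|)) = 0.737316.
Step 6: alpha = 0.1. fail to reject H0.

R = 7, z = 0.3354, p = 0.737316, fail to reject H0.


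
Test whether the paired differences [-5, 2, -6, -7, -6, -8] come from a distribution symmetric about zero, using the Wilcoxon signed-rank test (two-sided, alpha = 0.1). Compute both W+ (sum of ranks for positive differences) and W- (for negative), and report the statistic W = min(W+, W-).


Step 1: Drop any zero differences (none here) and take |d_i|.
|d| = [5, 2, 6, 7, 6, 8]
Step 2: Midrank |d_i| (ties get averaged ranks).
ranks: |5|->2, |2|->1, |6|->3.5, |7|->5, |6|->3.5, |8|->6
Step 3: Attach original signs; sum ranks with positive sign and with negative sign.
W+ = 1 = 1
W- = 2 + 3.5 + 5 + 3.5 + 6 = 20
(Check: W+ + W- = 21 should equal n(n+1)/2 = 21.)
Step 4: Test statistic W = min(W+, W-) = 1.
Step 5: Ties in |d|, so use the tie-corrected normal approximation.
        E[W] = n(n+1)/4 = 6*7/4 = 10.5.
        Tie groups: |d|=6 (t=2); sum(t^3 - t) = 6.
        Var[W] = n(n+1)(2n+1)/24 - sum(t^3-t)/48 = 546/24 - 6/48 = 22.625.
        z = (W - E[W]) / sqrt(Var[W]) = (1 - 10.5) / 4.7566 = -1.9972.
        Two-sided p = 2*Phi(z) = 0.045800.
Step 6: alpha = 0.1. reject H0.

W+ = 1, W- = 20, W = min = 1, p = 0.045800, reject H0.


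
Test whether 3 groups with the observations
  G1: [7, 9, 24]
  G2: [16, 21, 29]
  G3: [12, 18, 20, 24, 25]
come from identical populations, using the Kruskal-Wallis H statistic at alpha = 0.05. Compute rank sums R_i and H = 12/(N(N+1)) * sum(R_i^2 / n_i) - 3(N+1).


Step 1: Combine all N = 11 observations and assign midranks.
sorted (value, group, rank): (7,G1,1), (9,G1,2), (12,G3,3), (16,G2,4), (18,G3,5), (20,G3,6), (21,G2,7), (24,G1,8.5), (24,G3,8.5), (25,G3,10), (29,G2,11)
Step 2: Sum ranks within each group.
R_1 = 11.5 (n_1 = 3)
R_2 = 22 (n_2 = 3)
R_3 = 32.5 (n_3 = 5)
Step 3: H = 12/(N(N+1)) * sum(R_i^2/n_i) - 3(N+1)
     = 12/(11*12) * (11.5^2/3 + 22^2/3 + 32.5^2/5) - 3*12
     = 0.090909 * 416.667 - 36
     = 1.878788.
Step 4: Ties present; correction factor C = 1 - 6/(11^3 - 11) = 0.995455. Corrected H = 1.878788 / 0.995455 = 1.887367.
Step 5: Under H0, H ~ chi^2(2); p-value = 0.389192.
Step 6: alpha = 0.05. fail to reject H0.

H = 1.8874, df = 2, p = 0.389192, fail to reject H0.


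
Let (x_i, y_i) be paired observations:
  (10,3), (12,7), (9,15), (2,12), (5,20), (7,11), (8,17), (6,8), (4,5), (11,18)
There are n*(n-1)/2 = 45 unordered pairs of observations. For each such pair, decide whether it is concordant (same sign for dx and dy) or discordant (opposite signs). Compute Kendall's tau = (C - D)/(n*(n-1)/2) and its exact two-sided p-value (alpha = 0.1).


Step 1: Enumerate the 45 unordered pairs (i,j) with i<j and classify each by sign(x_j-x_i) * sign(y_j-y_i).
  (1,2):dx=+2,dy=+4->C; (1,3):dx=-1,dy=+12->D; (1,4):dx=-8,dy=+9->D; (1,5):dx=-5,dy=+17->D
  (1,6):dx=-3,dy=+8->D; (1,7):dx=-2,dy=+14->D; (1,8):dx=-4,dy=+5->D; (1,9):dx=-6,dy=+2->D
  (1,10):dx=+1,dy=+15->C; (2,3):dx=-3,dy=+8->D; (2,4):dx=-10,dy=+5->D; (2,5):dx=-7,dy=+13->D
  (2,6):dx=-5,dy=+4->D; (2,7):dx=-4,dy=+10->D; (2,8):dx=-6,dy=+1->D; (2,9):dx=-8,dy=-2->C
  (2,10):dx=-1,dy=+11->D; (3,4):dx=-7,dy=-3->C; (3,5):dx=-4,dy=+5->D; (3,6):dx=-2,dy=-4->C
  (3,7):dx=-1,dy=+2->D; (3,8):dx=-3,dy=-7->C; (3,9):dx=-5,dy=-10->C; (3,10):dx=+2,dy=+3->C
  (4,5):dx=+3,dy=+8->C; (4,6):dx=+5,dy=-1->D; (4,7):dx=+6,dy=+5->C; (4,8):dx=+4,dy=-4->D
  (4,9):dx=+2,dy=-7->D; (4,10):dx=+9,dy=+6->C; (5,6):dx=+2,dy=-9->D; (5,7):dx=+3,dy=-3->D
  (5,8):dx=+1,dy=-12->D; (5,9):dx=-1,dy=-15->C; (5,10):dx=+6,dy=-2->D; (6,7):dx=+1,dy=+6->C
  (6,8):dx=-1,dy=-3->C; (6,9):dx=-3,dy=-6->C; (6,10):dx=+4,dy=+7->C; (7,8):dx=-2,dy=-9->C
  (7,9):dx=-4,dy=-12->C; (7,10):dx=+3,dy=+1->C; (8,9):dx=-2,dy=-3->C; (8,10):dx=+5,dy=+10->C
  (9,10):dx=+7,dy=+13->C
Step 2: C = 22, D = 23, total pairs = 45.
Step 3: tau = (C - D)/(n(n-1)/2) = (22 - 23)/45 = -0.022222.
Step 4: Exact two-sided p-value (enumerate n! = 3628800 permutations of y under H0): p = 1.000000.
Step 5: alpha = 0.1. fail to reject H0.

tau_b = -0.0222 (C=22, D=23), p = 1.000000, fail to reject H0.


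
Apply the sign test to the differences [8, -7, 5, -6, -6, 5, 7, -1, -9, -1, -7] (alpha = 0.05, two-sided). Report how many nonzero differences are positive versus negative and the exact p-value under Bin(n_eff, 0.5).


Step 1: Discard zero differences. Original n = 11; n_eff = number of nonzero differences = 11.
Nonzero differences (with sign): +8, -7, +5, -6, -6, +5, +7, -1, -9, -1, -7
Step 2: Count signs: positive = 4, negative = 7.
Step 3: Under H0: P(positive) = 0.5, so the number of positives S ~ Bin(11, 0.5).
Step 4: Two-sided exact p-value = sum of Bin(11,0.5) probabilities at or below the observed probability = 0.548828.
Step 5: alpha = 0.05. fail to reject H0.

n_eff = 11, pos = 4, neg = 7, p = 0.548828, fail to reject H0.


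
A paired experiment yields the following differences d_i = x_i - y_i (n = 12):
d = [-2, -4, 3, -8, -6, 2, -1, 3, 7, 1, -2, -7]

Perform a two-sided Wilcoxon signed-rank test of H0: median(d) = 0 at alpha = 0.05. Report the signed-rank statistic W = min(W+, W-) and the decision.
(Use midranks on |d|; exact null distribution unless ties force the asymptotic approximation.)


Step 1: Drop any zero differences (none here) and take |d_i|.
|d| = [2, 4, 3, 8, 6, 2, 1, 3, 7, 1, 2, 7]
Step 2: Midrank |d_i| (ties get averaged ranks).
ranks: |2|->4, |4|->8, |3|->6.5, |8|->12, |6|->9, |2|->4, |1|->1.5, |3|->6.5, |7|->10.5, |1|->1.5, |2|->4, |7|->10.5
Step 3: Attach original signs; sum ranks with positive sign and with negative sign.
W+ = 6.5 + 4 + 6.5 + 10.5 + 1.5 = 29
W- = 4 + 8 + 12 + 9 + 1.5 + 4 + 10.5 = 49
(Check: W+ + W- = 78 should equal n(n+1)/2 = 78.)
Step 4: Test statistic W = min(W+, W-) = 29.
Step 5: Ties in |d|, so use the tie-corrected normal approximation.
        E[W] = n(n+1)/4 = 12*13/4 = 39.
        Tie groups: |d|=1 (t=2), |d|=2 (t=3), |d|=3 (t=2), |d|=7 (t=2); sum(t^3 - t) = 42.
        Var[W] = n(n+1)(2n+1)/24 - sum(t^3-t)/48 = 3900/24 - 42/48 = 161.625.
        z = (W - E[W]) / sqrt(Var[W]) = (29 - 39) / 12.7132 = -0.7866.
        Two-sided p = 2*Phi(z) = 0.431525.
Step 6: alpha = 0.05. fail to reject H0.

W+ = 29, W- = 49, W = min = 29, p = 0.431525, fail to reject H0.


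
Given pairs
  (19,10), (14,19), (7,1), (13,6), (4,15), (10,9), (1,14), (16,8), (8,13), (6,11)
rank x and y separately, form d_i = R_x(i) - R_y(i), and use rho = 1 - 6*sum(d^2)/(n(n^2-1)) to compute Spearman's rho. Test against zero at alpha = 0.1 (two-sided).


Step 1: Rank x and y separately (midranks; no ties here).
rank(x): 19->10, 14->8, 7->4, 13->7, 4->2, 10->6, 1->1, 16->9, 8->5, 6->3
rank(y): 10->5, 19->10, 1->1, 6->2, 15->9, 9->4, 14->8, 8->3, 13->7, 11->6
Step 2: d_i = R_x(i) - R_y(i); compute d_i^2.
  (10-5)^2=25, (8-10)^2=4, (4-1)^2=9, (7-2)^2=25, (2-9)^2=49, (6-4)^2=4, (1-8)^2=49, (9-3)^2=36, (5-7)^2=4, (3-6)^2=9
sum(d^2) = 214.
Step 3: rho = 1 - 6*214 / (10*(10^2 - 1)) = 1 - 1284/990 = -0.296970.
Step 4: Under H0, t = rho * sqrt((n-2)/(1-rho^2)) = -0.8796 ~ t(8).
Step 5: Two-sided p-value from the t-distribution with 8 df = 0.404702.
Step 6: alpha = 0.1. fail to reject H0.

rho = -0.2970, p = 0.404702, fail to reject H0 at alpha = 0.1.


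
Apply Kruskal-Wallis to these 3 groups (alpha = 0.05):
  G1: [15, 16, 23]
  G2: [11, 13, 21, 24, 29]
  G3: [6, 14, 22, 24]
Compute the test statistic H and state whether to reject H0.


Step 1: Combine all N = 12 observations and assign midranks.
sorted (value, group, rank): (6,G3,1), (11,G2,2), (13,G2,3), (14,G3,4), (15,G1,5), (16,G1,6), (21,G2,7), (22,G3,8), (23,G1,9), (24,G2,10.5), (24,G3,10.5), (29,G2,12)
Step 2: Sum ranks within each group.
R_1 = 20 (n_1 = 3)
R_2 = 34.5 (n_2 = 5)
R_3 = 23.5 (n_3 = 4)
Step 3: H = 12/(N(N+1)) * sum(R_i^2/n_i) - 3(N+1)
     = 12/(12*13) * (20^2/3 + 34.5^2/5 + 23.5^2/4) - 3*13
     = 0.076923 * 509.446 - 39
     = 0.188141.
Step 4: Ties present; correction factor C = 1 - 6/(12^3 - 12) = 0.996503. Corrected H = 0.188141 / 0.996503 = 0.188801.
Step 5: Under H0, H ~ chi^2(2); p-value = 0.909918.
Step 6: alpha = 0.05. fail to reject H0.

H = 0.1888, df = 2, p = 0.909918, fail to reject H0.


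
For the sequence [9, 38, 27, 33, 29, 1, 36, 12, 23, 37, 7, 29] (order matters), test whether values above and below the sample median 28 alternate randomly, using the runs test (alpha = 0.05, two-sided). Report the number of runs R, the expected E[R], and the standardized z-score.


Step 1: Compute median = 28; label A = above, B = below.
Labels in order: BABAABABBABA  (n_A = 6, n_B = 6)
Step 2: Count runs R = 10.
Step 3: Under H0 (random ordering), E[R] = 2*n_A*n_B/(n_A+n_B) + 1 = 2*6*6/12 + 1 = 7.0000.
        Var[R] = 2*n_A*n_B*(2*n_A*n_B - n_A - n_B) / ((n_A+n_B)^2 * (n_A+n_B-1)) = 4320/1584 = 2.7273.
        SD[R] = 1.6514.
Step 4: Continuity-corrected z = (R - 0.5 - E[R]) / SD[R] = (10 - 0.5 - 7.0000) / 1.6514 = 1.5138.
Step 5: Two-sided p-value via normal approximation = 2*(1 - Phi(|z|)) = 0.130070.
Step 6: alpha = 0.05. fail to reject H0.

R = 10, z = 1.5138, p = 0.130070, fail to reject H0.


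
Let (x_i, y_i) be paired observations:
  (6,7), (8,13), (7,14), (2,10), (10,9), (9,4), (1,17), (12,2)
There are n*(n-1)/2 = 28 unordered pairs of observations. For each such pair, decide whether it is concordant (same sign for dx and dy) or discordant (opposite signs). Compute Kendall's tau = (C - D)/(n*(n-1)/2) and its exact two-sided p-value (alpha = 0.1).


Step 1: Enumerate the 28 unordered pairs (i,j) with i<j and classify each by sign(x_j-x_i) * sign(y_j-y_i).
  (1,2):dx=+2,dy=+6->C; (1,3):dx=+1,dy=+7->C; (1,4):dx=-4,dy=+3->D; (1,5):dx=+4,dy=+2->C
  (1,6):dx=+3,dy=-3->D; (1,7):dx=-5,dy=+10->D; (1,8):dx=+6,dy=-5->D; (2,3):dx=-1,dy=+1->D
  (2,4):dx=-6,dy=-3->C; (2,5):dx=+2,dy=-4->D; (2,6):dx=+1,dy=-9->D; (2,7):dx=-7,dy=+4->D
  (2,8):dx=+4,dy=-11->D; (3,4):dx=-5,dy=-4->C; (3,5):dx=+3,dy=-5->D; (3,6):dx=+2,dy=-10->D
  (3,7):dx=-6,dy=+3->D; (3,8):dx=+5,dy=-12->D; (4,5):dx=+8,dy=-1->D; (4,6):dx=+7,dy=-6->D
  (4,7):dx=-1,dy=+7->D; (4,8):dx=+10,dy=-8->D; (5,6):dx=-1,dy=-5->C; (5,7):dx=-9,dy=+8->D
  (5,8):dx=+2,dy=-7->D; (6,7):dx=-8,dy=+13->D; (6,8):dx=+3,dy=-2->D; (7,8):dx=+11,dy=-15->D
Step 2: C = 6, D = 22, total pairs = 28.
Step 3: tau = (C - D)/(n(n-1)/2) = (6 - 22)/28 = -0.571429.
Step 4: Exact two-sided p-value (enumerate n! = 40320 permutations of y under H0): p = 0.061012.
Step 5: alpha = 0.1. reject H0.

tau_b = -0.5714 (C=6, D=22), p = 0.061012, reject H0.


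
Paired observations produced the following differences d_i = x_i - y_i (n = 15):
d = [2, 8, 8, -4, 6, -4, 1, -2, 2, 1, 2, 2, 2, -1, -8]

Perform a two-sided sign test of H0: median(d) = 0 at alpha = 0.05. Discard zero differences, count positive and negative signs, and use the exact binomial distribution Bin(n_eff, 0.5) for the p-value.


Step 1: Discard zero differences. Original n = 15; n_eff = number of nonzero differences = 15.
Nonzero differences (with sign): +2, +8, +8, -4, +6, -4, +1, -2, +2, +1, +2, +2, +2, -1, -8
Step 2: Count signs: positive = 10, negative = 5.
Step 3: Under H0: P(positive) = 0.5, so the number of positives S ~ Bin(15, 0.5).
Step 4: Two-sided exact p-value = sum of Bin(15,0.5) probabilities at or below the observed probability = 0.301758.
Step 5: alpha = 0.05. fail to reject H0.

n_eff = 15, pos = 10, neg = 5, p = 0.301758, fail to reject H0.


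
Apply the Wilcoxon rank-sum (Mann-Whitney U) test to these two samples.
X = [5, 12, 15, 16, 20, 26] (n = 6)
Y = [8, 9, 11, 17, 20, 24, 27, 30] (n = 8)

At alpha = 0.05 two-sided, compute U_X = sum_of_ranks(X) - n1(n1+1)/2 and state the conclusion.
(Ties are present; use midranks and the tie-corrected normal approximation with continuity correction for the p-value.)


Step 1: Combine and sort all 14 observations; assign midranks.
sorted (value, group): (5,X), (8,Y), (9,Y), (11,Y), (12,X), (15,X), (16,X), (17,Y), (20,X), (20,Y), (24,Y), (26,X), (27,Y), (30,Y)
ranks: 5->1, 8->2, 9->3, 11->4, 12->5, 15->6, 16->7, 17->8, 20->9.5, 20->9.5, 24->11, 26->12, 27->13, 30->14
Step 2: Rank sum for X: R1 = 1 + 5 + 6 + 7 + 9.5 + 12 = 40.5.
Step 3: U_X = R1 - n1(n1+1)/2 = 40.5 - 6*7/2 = 40.5 - 21 = 19.5.
       U_Y = n1*n2 - U_X = 48 - 19.5 = 28.5.
Step 4: Ties are present, so use the tie-corrected normal approximation (with continuity correction) for the p-value.
Step 5: p-value = 0.605180; compare to alpha = 0.05. fail to reject H0.

U_X = 19.5, p = 0.605180, fail to reject H0 at alpha = 0.05.
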